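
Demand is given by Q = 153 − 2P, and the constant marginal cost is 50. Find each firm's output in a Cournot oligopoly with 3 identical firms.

q_i = 13.25

Inverting demand: P = 76.5 − 0.5Q.
In a 3-firm Cournot equilibrium, symmetry and the first-order condition give q = (76.5 − 50)/(2) = 13.25. So Q = 39.75 and P = 56.625.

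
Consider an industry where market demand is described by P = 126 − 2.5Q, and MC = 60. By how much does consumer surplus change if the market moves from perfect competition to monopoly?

Perfect competition: P = MC = 60, so 126 − 2.5Q = 60 and Q = 26.4.
CS = ½·(126 − 60)·26.4 = 871.2.
The monopolist equates marginal revenue to marginal cost: 126 − 5Q = 60, so Q = 13.2. From demand, P = 93.
CS = ½·(126 − 93)·13.2 = 217.8.
Change in consumer surplus: 217.8 − 871.2 = −653.4.

Consumer surplus falls by 653.4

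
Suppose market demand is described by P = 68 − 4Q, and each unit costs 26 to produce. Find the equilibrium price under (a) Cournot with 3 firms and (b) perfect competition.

Cournot: P = 36.5; Competition: P = 26

In a 3-firm Cournot equilibrium, symmetry and the first-order condition give q = (68 − 26)/(16) = 2.625. So Q = 7.875 and P = 36.5.
Under competition P = MC = 26, so Q = (68 − 26)/4 = 10.5.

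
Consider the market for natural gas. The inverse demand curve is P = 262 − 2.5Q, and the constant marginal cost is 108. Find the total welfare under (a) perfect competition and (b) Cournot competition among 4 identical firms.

Competitive firms price at marginal cost: P = 108, giving Q = 61.6.
CS = ½·(262 − 108)·61.6 = 4743.2; PS = (108 − 108)·61.6 = 0; TS = 4743.2.
Cournot with 4 identical firms: the symmetric best-response condition is 262 − 12.5q = 108. Each firm produces q = 12.32, total output Q = 49.28, price P = 138.8.
CS = ½·(262 − 138.8)·49.28 = 3035.648; PS = (138.8 − 108)·49.28 = 1517.824; TS = 4553.472.

Competition: TS = 4743.2; Cournot: TS = 4553.472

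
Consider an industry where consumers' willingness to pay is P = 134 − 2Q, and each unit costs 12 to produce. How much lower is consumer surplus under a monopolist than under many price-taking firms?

Consumer surplus falls by 2790.75

Under competition P = MC = 12, so Q = (134 − 12)/2 = 61.
CS = ½·(134 − 12)·61 = 3721.
Monopoly sets MR = MC: 134 − 4Q = 12 ⇒ Q = 30.5, P = 134 − 2·30.5 = 73.
CS = ½·(134 − 73)·30.5 = 930.25.
Change in consumer surplus: 930.25 − 3721 = −2790.75.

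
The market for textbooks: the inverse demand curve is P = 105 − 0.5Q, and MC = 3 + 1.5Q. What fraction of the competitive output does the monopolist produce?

Q_m/Q_c = 0.8

Monopoly sets MR = MC: 105 − Q = 3 + 1.5Q ⇒ Q = 40.8, P = 105 − 0.5·40.8 = 84.6.
Under competition P = MC: 105 − 0.5Q = 3 + 1.5Q ⇒ Q = 51, P = 79.5.
Ratio Q_m/Q_c = 40.8/51 = 0.8.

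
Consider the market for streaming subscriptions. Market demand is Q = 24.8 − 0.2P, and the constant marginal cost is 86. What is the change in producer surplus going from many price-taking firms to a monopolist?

Producer surplus rises by 72.2

Inverting demand: P = 124 − 5Q.
Perfect competition: P = MC = 86, so 124 − 5Q = 86 and Q = 7.6.
PS = (86 − 86)·7.6 = 0.
A monopolist chooses Q where MR = MC. MR = 124 − 10Q; setting this equal to 86 gives Q = 3.8 and P = 105.
PS = (105 − 86)·3.8 = 72.2.
Change in producer surplus: 72.2 − 0 = 72.2.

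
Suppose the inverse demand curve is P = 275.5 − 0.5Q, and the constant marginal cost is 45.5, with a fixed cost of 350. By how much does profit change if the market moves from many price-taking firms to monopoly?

Under competition P = MC = 45.5, so Q = (275.5 − 45.5)/0.5 = 460.
Profit = (45.5 − 45.5)·460 − 350 = −350.
A monopolist chooses Q where MR = MC. MR = 275.5 − Q; setting this equal to 45.5 gives Q = 230 and P = 160.5.
Profit = (160.5 − 45.5)·230 − 350 = 26100.
Change in profit: 26100 − −350 = 26450.

Profit rises by 26450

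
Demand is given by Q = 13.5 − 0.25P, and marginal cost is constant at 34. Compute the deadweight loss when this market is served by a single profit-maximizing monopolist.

DWL = 12.5

Inverting demand: P = 54 − 4Q.
Competitive firms price at marginal cost: P = 34, giving Q = 5.
Monopoly sets MR = MC: 54 − 8Q = 34 ⇒ Q = 2.5, P = 54 − 4·2.5 = 44.
DWL is the triangle between Q = 2.5 and Q = 5: ½·(5 − 2.5)·(44 − 34) = 12.5.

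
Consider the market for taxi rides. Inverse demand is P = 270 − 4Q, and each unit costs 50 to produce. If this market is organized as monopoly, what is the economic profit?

Profit = 3025

A monopolist chooses Q where MR = MC. MR = 270 − 8Q; setting this equal to 50 gives Q = 27.5 and P = 160.
Profit = (160 − 50)·27.5 = 3025.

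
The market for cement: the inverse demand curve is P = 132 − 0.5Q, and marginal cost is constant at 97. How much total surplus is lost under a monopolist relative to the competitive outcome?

DWL = 306.25

Competitive firms price at marginal cost: P = 97, giving Q = 70.
A monopolist chooses Q where MR = MC. MR = 132 − Q; setting this equal to 97 gives Q = 35 and P = 114.5.
DWL is the triangle between Q = 35 and Q = 70: ½·(70 − 35)·(114.5 − 97) = 306.25.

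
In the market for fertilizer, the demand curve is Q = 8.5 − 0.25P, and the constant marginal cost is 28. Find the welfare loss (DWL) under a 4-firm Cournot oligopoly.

DWL = 0.18

Inverting demand: P = 34 − 4Q.
Under competition P = MC = 28, so Q = (34 − 28)/4 = 1.5.
Cournot with 4 identical firms: the symmetric best-response condition is 34 − 20q = 28. Each firm produces q = 0.3, total output Q = 1.2, price P = 29.2.
DWL is the triangle between Q = 1.2 and Q = 1.5: ½·(1.5 − 1.2)·(29.2 − 28) = 0.18.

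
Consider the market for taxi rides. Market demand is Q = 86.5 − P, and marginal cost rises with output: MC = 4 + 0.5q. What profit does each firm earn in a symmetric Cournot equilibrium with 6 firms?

Inverting demand: P = 86.5 − Q.
Cournot with 6 identical firms: the symmetric best-response condition is 86.5 − 7q = 4 + 0.5q. Each firm produces q = 11, total output Q = 66, price P = 20.5.
Each firm's profit = 20.5·11 − (4·11 + ½·0.5·11²) = 151.25.

π_i = 151.25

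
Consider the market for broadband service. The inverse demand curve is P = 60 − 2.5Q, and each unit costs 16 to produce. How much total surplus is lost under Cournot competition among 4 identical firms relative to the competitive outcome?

DWL = 15.488

Under competition P = MC = 16, so Q = (60 − 16)/2.5 = 17.6.
In a 4-firm Cournot equilibrium, symmetry and the first-order condition give q = (60 − 16)/(12.5) = 3.52. So Q = 14.08 and P = 24.8.
DWL is the triangle between Q = 14.08 and Q = 17.6: ½·(17.6 − 14.08)·(24.8 − 16) = 15.488.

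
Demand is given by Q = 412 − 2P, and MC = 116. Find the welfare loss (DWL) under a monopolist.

DWL = 2025

Inverting demand: P = 206 − 0.5Q.
Competitive firms price at marginal cost: P = 116, giving Q = 180.
Monopoly sets MR = MC: 206 − Q = 116 ⇒ Q = 90, P = 206 − 0.5·90 = 161.
DWL is the triangle between Q = 90 and Q = 180: ½·(180 − 90)·(161 − 116) = 2025.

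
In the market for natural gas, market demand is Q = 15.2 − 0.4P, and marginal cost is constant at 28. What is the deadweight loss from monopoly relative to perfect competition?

Inverting demand: P = 38 − 2.5Q.
Perfect competition: P = MC = 28, so 38 − 2.5Q = 28 and Q = 4.
Monopoly sets MR = MC: 38 − 5Q = 28 ⇒ Q = 2, P = 38 − 2.5·2 = 33.
DWL is the triangle between Q = 2 and Q = 4: ½·(4 − 2)·(33 − 28) = 5.

DWL = 5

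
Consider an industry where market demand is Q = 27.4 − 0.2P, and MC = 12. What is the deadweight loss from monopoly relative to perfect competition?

Inverting demand: P = 137 − 5Q.
Perfect competition: P = MC = 12, so 137 − 5Q = 12 and Q = 25.
The monopolist equates marginal revenue to marginal cost: 137 − 10Q = 12, so Q = 12.5. From demand, P = 74.5.
DWL is the triangle between Q = 12.5 and Q = 25: ½·(25 − 12.5)·(74.5 − 12) = 390.625.

DWL = 390.625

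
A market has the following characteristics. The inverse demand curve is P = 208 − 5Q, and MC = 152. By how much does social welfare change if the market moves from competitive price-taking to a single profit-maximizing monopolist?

Social welfare falls by 78.4

Competitive firms price at marginal cost: P = 152, giving Q = 11.2.
CS = ½·(208 − 152)·11.2 = 313.6; PS = (152 − 152)·11.2 = 0; TS = 313.6.
A monopolist chooses Q where MR = MC. MR = 208 − 10Q; setting this equal to 152 gives Q = 5.6 and P = 180.
CS = ½·(208 − 180)·5.6 = 78.4; PS = (180 − 152)·5.6 = 156.8; TS = 235.2.
Change in social welfare: 235.2 − 313.6 = −78.4.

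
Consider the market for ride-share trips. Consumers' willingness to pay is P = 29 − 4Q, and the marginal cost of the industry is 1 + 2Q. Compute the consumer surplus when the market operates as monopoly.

Monopoly sets MR = MC: 29 − 8Q = 1 + 2Q ⇒ Q = 2.8, P = 29 − 4·2.8 = 17.8.
CS = ½·(29 − 17.8)·2.8 = 15.68.

CS = 15.68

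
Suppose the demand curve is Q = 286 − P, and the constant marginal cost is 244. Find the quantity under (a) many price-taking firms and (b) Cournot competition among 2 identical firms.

Competition: Q = 42; Cournot: Q = 28

Inverting demand: P = 286 − Q.
Under competition P = MC = 244, so Q = (286 − 244)/1 = 42.
In a 2-firm Cournot equilibrium, symmetry and the first-order condition give q = (286 − 244)/(3) = 14. So Q = 28 and P = 258.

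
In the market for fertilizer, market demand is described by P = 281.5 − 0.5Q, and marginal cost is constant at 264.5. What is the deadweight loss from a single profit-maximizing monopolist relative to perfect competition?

DWL = 72.25

Under competition P = MC = 264.5, so Q = (281.5 − 264.5)/0.5 = 34.
The monopolist equates marginal revenue to marginal cost: 281.5 − Q = 264.5, so Q = 17. From demand, P = 273.
DWL is the triangle between Q = 17 and Q = 34: ½·(34 − 17)·(273 − 264.5) = 72.25.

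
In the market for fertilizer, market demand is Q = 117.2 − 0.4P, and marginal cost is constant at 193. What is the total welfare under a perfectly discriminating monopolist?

Inverting demand: P = 293 − 2.5Q.
With perfect price discrimination, output is the efficient level Q = 40 (where demand meets MC), but every buyer pays their willingness to pay: CS = 0 and PS = total surplus.
TS = 2000 (equal to competitive TS).

TS = 2000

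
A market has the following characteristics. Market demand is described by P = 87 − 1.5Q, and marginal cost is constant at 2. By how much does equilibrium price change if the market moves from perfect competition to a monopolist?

Equilibrium price rises by 42.5

Under competition P = MC = 2, so Q = (87 − 2)/1.5 = 170/3.
The monopolist equates marginal revenue to marginal cost: 87 − 3Q = 2, so Q = 85/3. From demand, P = 44.5.
Change in equilibrium price: 44.5 − 2 = 42.5.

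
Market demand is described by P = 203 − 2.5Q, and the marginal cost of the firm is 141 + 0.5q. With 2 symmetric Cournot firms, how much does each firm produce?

q_i = 7.75

With 2 symmetric Cournot firms, each firm's FOC gives 203 − 7.5q = 141 + 0.5q, so q = 7.75, Q = 2·7.75 = 15.5, and P = 164.25.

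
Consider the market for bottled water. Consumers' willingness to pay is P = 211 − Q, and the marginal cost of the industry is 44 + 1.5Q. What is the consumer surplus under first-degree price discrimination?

CS = 0

With perfect price discrimination, output is the efficient level Q = 66.8 (where demand meets MC), but every buyer pays their willingness to pay: CS = 0 and PS = total surplus.
CS = 0.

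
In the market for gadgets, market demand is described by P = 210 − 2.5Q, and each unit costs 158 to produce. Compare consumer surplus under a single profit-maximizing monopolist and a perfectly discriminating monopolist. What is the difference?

CS falls by 135.2

Monopoly sets MR = MC: 210 − 5Q = 158 ⇒ Q = 10.4, P = 210 − 2.5·10.4 = 184.
CS = ½·(210 − 184)·10.4 = 135.2.
A perfectly discriminating monopolist sells every unit with P(Q) ≥ MC(Q), so output equals the competitive quantity Q = 20.8. Each buyer pays their reservation price, so CS = 0 and the firm captures all surplus.
CS = 0.
Change in consumer surplus: 0 − 135.2 = −135.2.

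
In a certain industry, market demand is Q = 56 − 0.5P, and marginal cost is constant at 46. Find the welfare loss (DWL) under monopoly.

DWL = 272.25

Inverting demand: P = 112 − 2Q.
Under competition P = MC = 46, so Q = (112 − 46)/2 = 33.
The monopolist equates marginal revenue to marginal cost: 112 − 4Q = 46, so Q = 16.5. From demand, P = 79.
DWL is the triangle between Q = 16.5 and Q = 33: ½·(33 − 16.5)·(79 − 46) = 272.25.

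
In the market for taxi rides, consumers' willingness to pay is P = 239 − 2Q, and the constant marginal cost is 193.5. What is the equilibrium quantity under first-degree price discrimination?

Q = 22.75

A perfectly discriminating monopolist sells every unit with P(Q) ≥ MC(Q), so output equals the competitive quantity Q = 22.75. Each buyer pays their reservation price, so CS = 0 and the firm captures all surplus.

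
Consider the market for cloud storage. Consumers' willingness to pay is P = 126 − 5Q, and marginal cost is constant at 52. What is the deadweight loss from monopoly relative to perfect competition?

DWL = 136.9

Competitive firms price at marginal cost: P = 52, giving Q = 14.8.
The monopolist equates marginal revenue to marginal cost: 126 − 10Q = 52, so Q = 7.4. From demand, P = 89.
DWL is the triangle between Q = 7.4 and Q = 14.8: ½·(14.8 − 7.4)·(89 − 52) = 136.9.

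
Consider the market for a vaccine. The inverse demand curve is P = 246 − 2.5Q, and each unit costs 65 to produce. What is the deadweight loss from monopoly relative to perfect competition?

DWL = 1638.05

Perfect competition: P = MC = 65, so 246 − 2.5Q = 65 and Q = 72.4.
The monopolist equates marginal revenue to marginal cost: 246 − 5Q = 65, so Q = 36.2. From demand, P = 155.5.
DWL is the triangle between Q = 36.2 and Q = 72.4: ½·(72.4 − 36.2)·(155.5 − 65) = 1638.05.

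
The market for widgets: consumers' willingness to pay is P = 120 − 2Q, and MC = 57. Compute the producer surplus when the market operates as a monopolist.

PS = 496.125

A monopolist chooses Q where MR = MC. MR = 120 − 4Q; setting this equal to 57 gives Q = 15.75 and P = 88.5.
PS = (88.5 − 57)·15.75 = 496.125.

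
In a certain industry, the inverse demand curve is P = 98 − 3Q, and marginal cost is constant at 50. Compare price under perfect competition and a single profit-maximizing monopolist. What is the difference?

P rises by 24

Under competition P = MC = 50, so Q = (98 − 50)/3 = 16.
Monopoly sets MR = MC: 98 − 6Q = 50 ⇒ Q = 8, P = 98 − 3·8 = 74.
Change in price: 74 − 50 = 24.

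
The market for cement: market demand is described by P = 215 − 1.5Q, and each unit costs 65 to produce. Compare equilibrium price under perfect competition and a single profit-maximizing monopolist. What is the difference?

Competitive firms price at marginal cost: P = 65, giving Q = 100.
Monopoly sets MR = MC: 215 − 3Q = 65 ⇒ Q = 50, P = 215 − 1.5·50 = 140.
Change in equilibrium price: 140 − 65 = 75.

P rises by 75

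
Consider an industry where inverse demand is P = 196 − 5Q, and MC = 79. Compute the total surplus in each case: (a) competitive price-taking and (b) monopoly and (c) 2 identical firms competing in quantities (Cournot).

Competition: TS = 1368.9; Monopoly: TS = 1026.675; Cournot: TS = 1216.8

Perfect competition: P = MC = 79, so 196 − 5Q = 79 and Q = 23.4.
CS = ½·(196 − 79)·23.4 = 1368.9; PS = (79 − 79)·23.4 = 0; TS = 1368.9.
A monopolist chooses Q where MR = MC. MR = 196 − 10Q; setting this equal to 79 gives Q = 11.7 and P = 137.5.
CS = ½·(196 − 137.5)·11.7 = 342.225; PS = (137.5 − 79)·11.7 = 684.45; TS = 1026.675.
Cournot with 2 identical firms: the symmetric best-response condition is 196 − 15q = 79. Each firm produces q = 7.8, total output Q = 15.6, price P = 118.
CS = ½·(196 − 118)·15.6 = 608.4; PS = (118 − 79)·15.6 = 608.4; TS = 1216.8.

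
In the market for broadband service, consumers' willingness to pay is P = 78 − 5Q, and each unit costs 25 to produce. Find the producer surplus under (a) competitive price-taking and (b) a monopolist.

Perfect competition: P = MC = 25, so 78 − 5Q = 25 and Q = 10.6.
PS = (25 − 25)·10.6 = 0.
A monopolist chooses Q where MR = MC. MR = 78 − 10Q; setting this equal to 25 gives Q = 5.3 and P = 51.5.
PS = (51.5 − 25)·5.3 = 140.45.

Competition: PS = 0; Monopoly: PS = 140.45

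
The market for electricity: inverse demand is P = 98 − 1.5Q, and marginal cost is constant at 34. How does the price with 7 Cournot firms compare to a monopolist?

Cournot: P = 42; Monopoly: P = 66

With 7 symmetric Cournot firms, each firm's FOC gives 98 − 12q = 34, so q = 16/3, Q = 7·16/3 = 112/3, and P = 42.
Monopoly sets MR = MC: 98 − 3Q = 34 ⇒ Q = 64/3, P = 98 − 1.5·64/3 = 66.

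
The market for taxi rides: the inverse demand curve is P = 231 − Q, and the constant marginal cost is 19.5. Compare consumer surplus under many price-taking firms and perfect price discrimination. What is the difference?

Competitive firms price at marginal cost: P = 19.5, giving Q = 211.5.
CS = ½·(231 − 19.5)·211.5 = 22366.125.
Under first-degree price discrimination the firm charges each unit its demand price and produces up to where P = MC, i.e. Q = 211.5. Consumer surplus is zero; producer surplus equals total surplus.
CS = 0.
Change in consumer surplus: 0 − 22366.125 = −22366.125.

CS falls by 22366.125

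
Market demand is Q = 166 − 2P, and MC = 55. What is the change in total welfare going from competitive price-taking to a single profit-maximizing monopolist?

Inverting demand: P = 83 − 0.5Q.
Under competition P = MC = 55, so Q = (83 − 55)/0.5 = 56.
CS = ½·(83 − 55)·56 = 784; PS = (55 − 55)·56 = 0; TS = 784.
A monopolist chooses Q where MR = MC. MR = 83 − Q; setting this equal to 55 gives Q = 28 and P = 69.
CS = ½·(83 − 69)·28 = 196; PS = (69 − 55)·28 = 392; TS = 588.
Change in total welfare: 588 − 784 = −196.

TS falls by 196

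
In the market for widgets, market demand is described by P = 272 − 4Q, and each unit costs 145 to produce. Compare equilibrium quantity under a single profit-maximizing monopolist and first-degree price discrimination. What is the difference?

Q rises by 15.875

A monopolist chooses Q where MR = MC. MR = 272 − 8Q; setting this equal to 145 gives Q = 15.875 and P = 208.5.
Under first-degree price discrimination the firm charges each unit its demand price and produces up to where P = MC, i.e. Q = 31.75. Consumer surplus is zero; producer surplus equals total surplus.
Change in equilibrium quantity: 31.75 − 15.875 = 15.875.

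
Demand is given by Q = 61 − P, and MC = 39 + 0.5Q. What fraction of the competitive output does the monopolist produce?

Q_m/Q_c = 0.6

Inverting demand: P = 61 − Q.
Monopoly sets MR = MC: 61 − 2Q = 39 + 0.5Q ⇒ Q = 8.8, P = 61 − 8.8 = 52.2.
Competitive equilibrium sets price equal to marginal cost: 61 − Q = 39 + 0.5Q, so Q = 44/3 and P = 139/3.
Ratio Q_m/Q_c = 8.8/(44/3) = 0.6.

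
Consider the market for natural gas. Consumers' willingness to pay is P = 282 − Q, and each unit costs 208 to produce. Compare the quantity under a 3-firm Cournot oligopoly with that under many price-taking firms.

Cournot: Q = 55.5; Competition: Q = 74

Cournot with 3 identical firms: the symmetric best-response condition is 282 − 4q = 208. Each firm produces q = 18.5, total output Q = 55.5, price P = 226.5.
Under competition P = MC = 208, so Q = (282 − 208)/1 = 74.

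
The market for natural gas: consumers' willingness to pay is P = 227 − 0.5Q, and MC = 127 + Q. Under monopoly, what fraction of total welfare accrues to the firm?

A monopolist chooses Q where MR = MC. MR = 227 − Q; setting this equal to 127 + Q gives Q = 50 and P = 202.
CS = ½·(227 − 202)·50 = 625.
PS = P·Q − VC(Q) = 202·50 − (127·50 + ½·1·50²) = 2500.
Share captured = PS/TS = 2500/3125 = 0.8.

PS/TS = 0.8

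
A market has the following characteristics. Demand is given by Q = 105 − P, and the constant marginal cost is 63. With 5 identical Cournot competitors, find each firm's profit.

Inverting demand: P = 105 − Q.
With 5 symmetric Cournot firms, each firm's FOC gives 105 − 6q = 63, so q = 7, Q = 5·7 = 35, and P = 70.
Each firm's profit = (70 − 63)·7 = 49.

π_i = 49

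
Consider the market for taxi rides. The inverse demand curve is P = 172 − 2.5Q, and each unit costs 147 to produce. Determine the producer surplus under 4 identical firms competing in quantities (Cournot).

PS = 40

In a 4-firm Cournot equilibrium, symmetry and the first-order condition give q = (172 − 147)/(12.5) = 2. So Q = 8 and P = 152.
PS = (152 − 147)·8 = 40.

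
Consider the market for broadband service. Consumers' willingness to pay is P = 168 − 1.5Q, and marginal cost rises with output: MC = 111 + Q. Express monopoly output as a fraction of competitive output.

A monopolist chooses Q where MR = MC. MR = 168 − 3Q; setting this equal to 111 + Q gives Q = 14.25 and P = 146.625.
Under competition P = MC: 168 − 1.5Q = 111 + Q ⇒ Q = 22.8, P = 133.8.
Ratio Q_m/Q_c = 14.25/22.8 = 0.625.

Q_m/Q_c = 0.625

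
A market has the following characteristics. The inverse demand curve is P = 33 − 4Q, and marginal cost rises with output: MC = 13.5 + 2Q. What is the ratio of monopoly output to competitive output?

Q_m/Q_c = 0.6

The monopolist equates marginal revenue to marginal cost: 33 − 8Q = 13.5 + 2Q, so Q = 1.95. From demand, P = 25.2.
Competitive equilibrium sets price equal to marginal cost: 33 − 4Q = 13.5 + 2Q, so Q = 3.25 and P = 20.
Ratio Q_m/Q_c = 1.95/3.25 = 0.6.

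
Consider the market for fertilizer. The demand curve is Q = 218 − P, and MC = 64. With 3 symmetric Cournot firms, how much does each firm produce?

q_i = 38.5

Inverting demand: P = 218 − Q.
In a 3-firm Cournot equilibrium, symmetry and the first-order condition give q = (218 − 64)/(4) = 38.5. So Q = 115.5 and P = 102.5.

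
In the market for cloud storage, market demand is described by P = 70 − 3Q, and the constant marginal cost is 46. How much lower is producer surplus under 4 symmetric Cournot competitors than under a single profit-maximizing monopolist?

Monopoly sets MR = MC: 70 − 6Q = 46 ⇒ Q = 4, P = 70 − 3·4 = 58.
PS = (58 − 46)·4 = 48.
In a 4-firm Cournot equilibrium, symmetry and the first-order condition give q = (70 − 46)/(15) = 1.6. So Q = 6.4 and P = 50.8.
PS = (50.8 − 46)·6.4 = 30.72.
Change in producer surplus: 30.72 − 48 = −17.28.

Producer surplus falls by 17.28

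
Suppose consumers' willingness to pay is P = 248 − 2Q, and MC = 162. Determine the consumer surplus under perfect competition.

CS = 1849

Competitive firms price at marginal cost: P = 162, giving Q = 43.
CS = ½·(248 − 162)·43 = 1849.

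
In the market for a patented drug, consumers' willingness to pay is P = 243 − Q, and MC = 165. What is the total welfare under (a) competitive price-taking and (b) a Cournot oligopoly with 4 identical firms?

Under competition P = MC = 165, so Q = (243 − 165)/1 = 78.
CS = ½·(243 − 165)·78 = 3042; PS = (165 − 165)·78 = 0; TS = 3042.
With 4 symmetric Cournot firms, each firm's FOC gives 243 − 5q = 165, so q = 15.6, Q = 4·15.6 = 62.4, and P = 180.6.
CS = ½·(243 − 180.6)·62.4 = 1946.88; PS = (180.6 − 165)·62.4 = 973.44; TS = 2920.32.

Competition: TS = 3042; Cournot: TS = 2920.32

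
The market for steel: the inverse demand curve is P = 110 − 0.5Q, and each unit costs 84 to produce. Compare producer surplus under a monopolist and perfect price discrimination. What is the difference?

The monopolist equates marginal revenue to marginal cost: 110 − Q = 84, so Q = 26. From demand, P = 97.
PS = (97 − 84)·26 = 338.
With perfect price discrimination, output is the efficient level Q = 52 (where demand meets MC), but every buyer pays their willingness to pay: CS = 0 and PS = total surplus.
PS = ½·(110 − 84)·52 = 676.
Change in producer surplus: 676 − 338 = 338.

PS rises by 338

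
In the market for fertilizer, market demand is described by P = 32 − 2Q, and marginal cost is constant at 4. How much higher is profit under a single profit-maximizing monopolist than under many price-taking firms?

Competitive firms price at marginal cost: P = 4, giving Q = 14.
Profit = (4 − 4)·14 = 0.
Monopoly sets MR = MC: 32 − 4Q = 4 ⇒ Q = 7, P = 32 − 2·7 = 18.
Profit = (18 − 4)·7 = 98.
Change in profit: 98 − 0 = 98.

Profit rises by 98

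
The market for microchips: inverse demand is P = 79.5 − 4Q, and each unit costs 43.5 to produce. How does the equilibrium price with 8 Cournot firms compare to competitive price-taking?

Cournot: P = 47.5; Competition: P = 43.5

In a 8-firm Cournot equilibrium, symmetry and the first-order condition give q = (79.5 − 43.5)/(36) = 1. So Q = 8 and P = 47.5.
Competitive firms price at marginal cost: P = 43.5, giving Q = 9.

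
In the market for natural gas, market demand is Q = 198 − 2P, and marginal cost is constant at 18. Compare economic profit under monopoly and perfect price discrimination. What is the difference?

Inverting demand: P = 99 − 0.5Q.
Monopoly sets MR = MC: 99 − Q = 18 ⇒ Q = 81, P = 99 − 0.5·81 = 58.5.
Profit = (58.5 − 18)·81 = 3280.5.
A perfectly discriminating monopolist sells every unit with P(Q) ≥ MC(Q), so output equals the competitive quantity Q = 162. Each buyer pays their reservation price, so CS = 0 and the firm captures all surplus.
PS equals the full surplus area, 6561. Profit = 6561 = 6561.
Change in economic profit: 6561 − 3280.5 = 3280.5.

Economic profit rises by 3280.5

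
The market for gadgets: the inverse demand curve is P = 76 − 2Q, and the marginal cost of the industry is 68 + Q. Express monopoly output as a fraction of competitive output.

Q_m/Q_c = 0.6

Monopoly sets MR = MC: 76 − 4Q = 68 + Q ⇒ Q = 1.6, P = 76 − 2·1.6 = 72.8.
Under competition P = MC: 76 − 2Q = 68 + Q ⇒ Q = 8/3, P = 212/3.
Ratio Q_m/Q_c = 1.6/(8/3) = 0.6.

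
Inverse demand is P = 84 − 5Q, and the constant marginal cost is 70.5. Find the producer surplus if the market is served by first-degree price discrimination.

A perfectly discriminating monopolist sells every unit with P(Q) ≥ MC(Q), so output equals the competitive quantity Q = 2.7. Each buyer pays their reservation price, so CS = 0 and the firm captures all surplus.
PS = ½·(84 − 70.5)·2.7 = 18.225.

PS = 18.225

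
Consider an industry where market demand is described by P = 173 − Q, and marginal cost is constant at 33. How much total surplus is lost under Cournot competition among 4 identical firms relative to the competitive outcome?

DWL = 392

Competitive firms price at marginal cost: P = 33, giving Q = 140.
Cournot with 4 identical firms: the symmetric best-response condition is 173 − 5q = 33. Each firm produces q = 28, total output Q = 112, price P = 61.
DWL is the triangle between Q = 112 and Q = 140: ½·(140 − 112)·(61 − 33) = 392.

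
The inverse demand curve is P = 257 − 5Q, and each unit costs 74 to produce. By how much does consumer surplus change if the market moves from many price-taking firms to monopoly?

CS falls by 2511.675

Perfect competition: P = MC = 74, so 257 − 5Q = 74 and Q = 36.6.
CS = ½·(257 − 74)·36.6 = 3348.9.
Monopoly sets MR = MC: 257 − 10Q = 74 ⇒ Q = 18.3, P = 257 − 5·18.3 = 165.5.
CS = ½·(257 − 165.5)·18.3 = 837.225.
Change in consumer surplus: 837.225 − 3348.9 = −2511.675.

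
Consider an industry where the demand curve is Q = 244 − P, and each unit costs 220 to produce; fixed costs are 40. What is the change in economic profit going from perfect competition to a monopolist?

Inverting demand: P = 244 − Q.
Perfect competition: P = MC = 220, so 244 − Q = 220 and Q = 24.
Profit = (220 − 220)·24 − 40 = −40.
A monopolist chooses Q where MR = MC. MR = 244 − 2Q; setting this equal to 220 gives Q = 12 and P = 232.
Profit = (232 − 220)·12 − 40 = 104.
Change in economic profit: 104 − −40 = 144.

Economic profit rises by 144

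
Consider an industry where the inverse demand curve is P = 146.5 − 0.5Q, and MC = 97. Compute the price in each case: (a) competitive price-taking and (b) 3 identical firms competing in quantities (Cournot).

Competitive firms price at marginal cost: P = 97, giving Q = 99.
With 3 symmetric Cournot firms, each firm's FOC gives 146.5 − 2q = 97, so q = 24.75, Q = 3·24.75 = 74.25, and P = 109.375.

Competition: P = 97; Cournot: P = 109.375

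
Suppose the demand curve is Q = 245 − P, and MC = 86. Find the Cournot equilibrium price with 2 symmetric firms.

Inverting demand: P = 245 − Q.
Cournot with 2 identical firms: the symmetric best-response condition is 245 − 3q = 86. Each firm produces q = 53, total output Q = 106, price P = 139.

P = 139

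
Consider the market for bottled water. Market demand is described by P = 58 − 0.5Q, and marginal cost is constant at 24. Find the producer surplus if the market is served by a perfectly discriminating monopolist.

Under first-degree price discrimination the firm charges each unit its demand price and produces up to where P = MC, i.e. Q = 68. Consumer surplus is zero; producer surplus equals total surplus.
PS = ½·(58 − 24)·68 = 1156.

PS = 1156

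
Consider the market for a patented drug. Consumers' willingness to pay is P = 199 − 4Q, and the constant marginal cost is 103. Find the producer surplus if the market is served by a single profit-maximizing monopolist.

PS = 576

Monopoly sets MR = MC: 199 − 8Q = 103 ⇒ Q = 12, P = 199 − 4·12 = 151.
PS = (151 − 103)·12 = 576.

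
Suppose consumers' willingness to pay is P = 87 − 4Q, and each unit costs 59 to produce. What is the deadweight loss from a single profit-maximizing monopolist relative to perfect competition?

DWL = 24.5

Perfect competition: P = MC = 59, so 87 − 4Q = 59 and Q = 7.
A monopolist chooses Q where MR = MC. MR = 87 − 8Q; setting this equal to 59 gives Q = 3.5 and P = 73.
DWL is the triangle between Q = 3.5 and Q = 7: ½·(7 − 3.5)·(73 − 59) = 24.5.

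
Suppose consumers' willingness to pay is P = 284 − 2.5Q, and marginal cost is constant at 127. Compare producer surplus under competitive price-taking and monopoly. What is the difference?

Producer surplus rises by 2464.9

Perfect competition: P = MC = 127, so 284 − 2.5Q = 127 and Q = 62.8.
PS = (127 − 127)·62.8 = 0.
A monopolist chooses Q where MR = MC. MR = 284 − 5Q; setting this equal to 127 gives Q = 31.4 and P = 205.5.
PS = (205.5 − 127)·31.4 = 2464.9.
Change in producer surplus: 2464.9 − 0 = 2464.9.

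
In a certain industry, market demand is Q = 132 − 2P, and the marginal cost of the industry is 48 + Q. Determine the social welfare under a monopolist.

Inverting demand: P = 66 − 0.5Q.
A monopolist chooses Q where MR = MC. MR = 66 − Q; setting this equal to 48 + Q gives Q = 9 and P = 61.5.
CS = ½·(66 − 61.5)·9 = 20.25; PS = (61.5·9 − 48·9 − ½·1·9²) = 81; TS = 101.25.

TS = 101.25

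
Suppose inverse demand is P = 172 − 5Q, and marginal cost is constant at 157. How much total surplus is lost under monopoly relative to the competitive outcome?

DWL = 5.625

Perfect competition: P = MC = 157, so 172 − 5Q = 157 and Q = 3.
Monopoly sets MR = MC: 172 − 10Q = 157 ⇒ Q = 1.5, P = 172 − 5·1.5 = 164.5.
DWL is the triangle between Q = 1.5 and Q = 3: ½·(3 − 1.5)·(164.5 − 157) = 5.625.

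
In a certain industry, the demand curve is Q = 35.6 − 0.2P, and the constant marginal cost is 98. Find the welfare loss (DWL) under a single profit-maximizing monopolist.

Inverting demand: P = 178 − 5Q.
Competitive firms price at marginal cost: P = 98, giving Q = 16.
The monopolist equates marginal revenue to marginal cost: 178 − 10Q = 98, so Q = 8. From demand, P = 138.
DWL is the triangle between Q = 8 and Q = 16: ½·(16 − 8)·(138 − 98) = 160.

DWL = 160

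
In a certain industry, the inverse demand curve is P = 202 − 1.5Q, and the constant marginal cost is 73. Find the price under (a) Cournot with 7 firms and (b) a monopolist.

Cournot with 7 identical firms: the symmetric best-response condition is 202 − 12q = 73. Each firm produces q = 10.75, total output Q = 75.25, price P = 89.125.
A monopolist chooses Q where MR = MC. MR = 202 − 3Q; setting this equal to 73 gives Q = 43 and P = 137.5.

Cournot: P = 89.125; Monopoly: P = 137.5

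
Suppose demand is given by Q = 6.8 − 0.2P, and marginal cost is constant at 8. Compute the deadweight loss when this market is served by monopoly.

Inverting demand: P = 34 − 5Q.
Under competition P = MC = 8, so Q = (34 − 8)/5 = 5.2.
A monopolist chooses Q where MR = MC. MR = 34 − 10Q; setting this equal to 8 gives Q = 2.6 and P = 21.
DWL is the triangle between Q = 2.6 and Q = 5.2: ½·(5.2 − 2.6)·(21 − 8) = 16.9.

DWL = 16.9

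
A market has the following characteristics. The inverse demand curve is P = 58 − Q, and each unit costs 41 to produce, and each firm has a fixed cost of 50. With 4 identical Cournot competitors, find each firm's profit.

With 4 symmetric Cournot firms, each firm's FOC gives 58 − 5q = 41, so q = 3.4, Q = 4·3.4 = 13.6, and P = 44.4.
Each firm's profit = (44.4 − 41)·3.4 − 50 = −38.44.

π_i = −38.44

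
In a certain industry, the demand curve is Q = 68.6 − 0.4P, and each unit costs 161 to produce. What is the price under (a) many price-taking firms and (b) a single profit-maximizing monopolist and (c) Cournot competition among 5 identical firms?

Competition: P = 161; Monopoly: P = 166.25; Cournot: P = 162.75

Inverting demand: P = 171.5 − 2.5Q.
Competitive firms price at marginal cost: P = 161, giving Q = 4.2.
The monopolist equates marginal revenue to marginal cost: 171.5 − 5Q = 161, so Q = 2.1. From demand, P = 166.25.
In a 5-firm Cournot equilibrium, symmetry and the first-order condition give q = (171.5 − 161)/(15) = 0.7. So Q = 3.5 and P = 162.75.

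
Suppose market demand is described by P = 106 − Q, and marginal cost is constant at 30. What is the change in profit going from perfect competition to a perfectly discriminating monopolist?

Perfect competition: P = MC = 30, so 106 − Q = 30 and Q = 76.
Profit = (30 − 30)·76 = 0.
With perfect price discrimination, output is the efficient level Q = 76 (where demand meets MC), but every buyer pays their willingness to pay: CS = 0 and PS = total surplus.
PS equals the full surplus area, 2888. Profit = 2888 = 2888.
Change in profit: 2888 − 0 = 2888.

Profit rises by 2888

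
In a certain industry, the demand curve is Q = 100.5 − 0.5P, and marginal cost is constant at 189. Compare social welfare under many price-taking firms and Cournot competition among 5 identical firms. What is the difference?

TS falls by 1

Inverting demand: P = 201 − 2Q.
Perfect competition: P = MC = 189, so 201 − 2Q = 189 and Q = 6.
CS = ½·(201 − 189)·6 = 36; PS = (189 − 189)·6 = 0; TS = 36.
In a 5-firm Cournot equilibrium, symmetry and the first-order condition give q = (201 − 189)/(12) = 1. So Q = 5 and P = 191.
CS = ½·(201 − 191)·5 = 25; PS = (191 − 189)·5 = 10; TS = 35.
Change in social welfare: 35 − 36 = −1.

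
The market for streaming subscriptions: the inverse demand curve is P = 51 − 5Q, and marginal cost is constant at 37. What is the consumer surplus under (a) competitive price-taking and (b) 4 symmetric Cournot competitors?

Under competition P = MC = 37, so Q = (51 − 37)/5 = 2.8.
CS = ½·(51 − 37)·2.8 = 19.6.
Cournot with 4 identical firms: the symmetric best-response condition is 51 − 25q = 37. Each firm produces q = 0.56, total output Q = 2.24, price P = 39.8.
CS = ½·(51 − 39.8)·2.24 = 12.544.

Competition: CS = 19.6; Cournot: CS = 12.544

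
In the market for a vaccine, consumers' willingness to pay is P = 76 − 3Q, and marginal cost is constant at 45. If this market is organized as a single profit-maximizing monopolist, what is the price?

The monopolist equates marginal revenue to marginal cost: 76 − 6Q = 45, so Q = 31/6. From demand, P = 60.5.

P = 60.5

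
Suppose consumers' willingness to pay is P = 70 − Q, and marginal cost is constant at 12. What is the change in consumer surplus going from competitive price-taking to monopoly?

Consumer surplus falls by 1261.5

Perfect competition: P = MC = 12, so 70 − Q = 12 and Q = 58.
CS = ½·(70 − 12)·58 = 1682.
The monopolist equates marginal revenue to marginal cost: 70 − 2Q = 12, so Q = 29. From demand, P = 41.
CS = ½·(70 − 41)·29 = 420.5.
Change in consumer surplus: 420.5 − 1682 = −1261.5.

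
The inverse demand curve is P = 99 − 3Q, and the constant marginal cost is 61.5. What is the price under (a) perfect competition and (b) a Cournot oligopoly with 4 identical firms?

Competition: P = 61.5; Cournot: P = 69

Under competition P = MC = 61.5, so Q = (99 − 61.5)/3 = 12.5.
With 4 symmetric Cournot firms, each firm's FOC gives 99 − 15q = 61.5, so q = 2.5, Q = 4·2.5 = 10, and P = 69.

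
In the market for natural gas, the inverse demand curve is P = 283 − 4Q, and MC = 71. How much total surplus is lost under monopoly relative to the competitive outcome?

DWL = 1404.5

Competitive firms price at marginal cost: P = 71, giving Q = 53.
The monopolist equates marginal revenue to marginal cost: 283 − 8Q = 71, so Q = 26.5. From demand, P = 177.
DWL is the triangle between Q = 26.5 and Q = 53: ½·(53 − 26.5)·(177 − 71) = 1404.5.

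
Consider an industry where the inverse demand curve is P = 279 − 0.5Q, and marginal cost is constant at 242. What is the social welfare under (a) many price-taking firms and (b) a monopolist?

Competitive firms price at marginal cost: P = 242, giving Q = 74.
CS = ½·(279 − 242)·74 = 1369; PS = (242 − 242)·74 = 0; TS = 1369.
A monopolist chooses Q where MR = MC. MR = 279 − Q; setting this equal to 242 gives Q = 37 and P = 260.5.
CS = ½·(279 − 260.5)·37 = 342.25; PS = (260.5 − 242)·37 = 684.5; TS = 1026.75.

Competition: TS = 1369; Monopoly: TS = 1026.75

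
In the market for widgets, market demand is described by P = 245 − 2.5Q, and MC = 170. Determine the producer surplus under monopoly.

PS = 562.5

A monopolist chooses Q where MR = MC. MR = 245 − 5Q; setting this equal to 170 gives Q = 15 and P = 207.5.
PS = (207.5 − 170)·15 = 562.5.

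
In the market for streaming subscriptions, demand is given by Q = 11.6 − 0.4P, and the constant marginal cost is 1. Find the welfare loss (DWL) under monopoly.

DWL = 39.2

Inverting demand: P = 29 − 2.5Q.
Competitive firms price at marginal cost: P = 1, giving Q = 11.2.
Monopoly sets MR = MC: 29 − 5Q = 1 ⇒ Q = 5.6, P = 29 − 2.5·5.6 = 15.
DWL is the triangle between Q = 5.6 and Q = 11.2: ½·(11.2 − 5.6)·(15 − 1) = 39.2.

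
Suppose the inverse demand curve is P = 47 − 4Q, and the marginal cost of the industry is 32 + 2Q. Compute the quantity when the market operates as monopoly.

Monopoly sets MR = MC: 47 − 8Q = 32 + 2Q ⇒ Q = 1.5, P = 47 − 4·1.5 = 41.

Q = 1.5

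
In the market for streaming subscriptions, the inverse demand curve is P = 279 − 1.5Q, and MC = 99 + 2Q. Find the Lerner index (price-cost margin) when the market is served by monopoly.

The monopolist equates marginal revenue to marginal cost: 279 − 3Q = 99 + 2Q, so Q = 36. From demand, P = 225.
Lerner index = (P − MC)/P = (225 − 171)/225 = 0.24.

Lerner index = 0.24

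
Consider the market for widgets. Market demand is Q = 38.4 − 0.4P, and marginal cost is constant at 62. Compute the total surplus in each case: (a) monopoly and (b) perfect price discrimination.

Monopoly: TS = 173.4; Perfect PD: TS = 231.2

Inverting demand: P = 96 − 2.5Q.
A monopolist chooses Q where MR = MC. MR = 96 − 5Q; setting this equal to 62 gives Q = 6.8 and P = 79.
CS = ½·(96 − 79)·6.8 = 57.8; PS = (79 − 62)·6.8 = 115.6; TS = 173.4.
A perfectly discriminating monopolist sells every unit with P(Q) ≥ MC(Q), so output equals the competitive quantity Q = 13.6. Each buyer pays their reservation price, so CS = 0 and the firm captures all surplus.
TS = 231.2 (equal to competitive TS).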